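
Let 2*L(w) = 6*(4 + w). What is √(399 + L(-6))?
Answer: √393 ≈ 19.824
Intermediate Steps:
L(w) = 12 + 3*w (L(w) = (6*(4 + w))/2 = (24 + 6*w)/2 = 12 + 3*w)
√(399 + L(-6)) = √(399 + (12 + 3*(-6))) = √(399 + (12 - 18)) = √(399 - 6) = √393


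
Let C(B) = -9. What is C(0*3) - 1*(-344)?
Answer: 335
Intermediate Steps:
C(0*3) - 1*(-344) = -9 - 1*(-344) = -9 + 344 = 335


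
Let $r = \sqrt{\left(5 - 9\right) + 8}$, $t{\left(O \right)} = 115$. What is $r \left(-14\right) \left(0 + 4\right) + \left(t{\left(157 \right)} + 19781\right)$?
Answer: $19784$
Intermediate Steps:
$r = 2$ ($r = \sqrt{\left(5 - 9\right) + 8} = \sqrt{-4 + 8} = \sqrt{4} = 2$)
$r \left(-14\right) \left(0 + 4\right) + \left(t{\left(157 \right)} + 19781\right) = 2 \left(-14\right) \left(0 + 4\right) + \left(115 + 19781\right) = \left(-28\right) 4 + 19896 = -112 + 19896 = 19784$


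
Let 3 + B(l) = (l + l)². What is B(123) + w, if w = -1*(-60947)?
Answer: 121460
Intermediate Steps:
w = 60947
B(l) = -3 + 4*l² (B(l) = -3 + (l + l)² = -3 + (2*l)² = -3 + 4*l²)
B(123) + w = (-3 + 4*123²) + 60947 = (-3 + 4*15129) + 60947 = (-3 + 60516) + 60947 = 60513 + 60947 = 121460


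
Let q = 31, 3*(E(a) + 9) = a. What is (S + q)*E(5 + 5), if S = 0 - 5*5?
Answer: -34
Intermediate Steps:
E(a) = -9 + a/3
S = -25 (S = 0 - 25 = -25)
(S + q)*E(5 + 5) = (-25 + 31)*(-9 + (5 + 5)/3) = 6*(-9 + (⅓)*10) = 6*(-9 + 10/3) = 6*(-17/3) = -34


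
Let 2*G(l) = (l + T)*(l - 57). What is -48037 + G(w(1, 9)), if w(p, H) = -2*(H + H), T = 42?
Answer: -48316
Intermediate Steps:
w(p, H) = -4*H
G(l) = (-57 + l)*(42 + l)/2 (G(l) = ((l + 42)*(l - 57))/2 = ((42 + l)*(-57 + l))/2 = ((-57 + l)*(42 + l))/2 = (-57 + l)*(42 + l)/2)
-48037 + G(w(1, 9)) = -48037 + (-1197 + (-4*9)**2/2 - (-30)*9) = -48037 + (-1197 + (1/2)*(-36)**2 - 15/2*(-36)) = -48037 + (-1197 + (1/2)*1296 + 270) = -48037 + (-1197 + 648 + 270) = -48037 - 279 = -48316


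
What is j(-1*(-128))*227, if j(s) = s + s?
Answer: 58112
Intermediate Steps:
j(s) = 2*s
j(-1*(-128))*227 = (2*(-1*(-128)))*227 = (2*128)*227 = 256*227 = 58112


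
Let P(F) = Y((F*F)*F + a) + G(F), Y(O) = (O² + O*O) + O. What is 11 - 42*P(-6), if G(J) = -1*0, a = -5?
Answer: -4093351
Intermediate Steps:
G(J) = 0
Y(O) = O + 2*O² (Y(O) = (O² + O²) + O = 2*O² + O = O + 2*O²)
P(F) = (-9 + 2*F³)*(-5 + F³) (P(F) = ((F*F)*F - 5)*(1 + 2*((F*F)*F - 5)) + 0 = (F²*F - 5)*(1 + 2*(F²*F - 5)) + 0 = (F³ - 5)*(1 + 2*(F³ - 5)) + 0 = (-5 + F³)*(1 + 2*(-5 + F³)) + 0 = (-5 + F³)*(1 + (-10 + 2*F³)) + 0 = (-5 + F³)*(-9 + 2*F³) + 0 = (-9 + 2*F³)*(-5 + F³) + 0 = (-9 + 2*F³)*(-5 + F³))
11 - 42*P(-6) = 11 - 42*(-9 + 2*(-6)³)*(-5 + (-6)³) = 11 - 42*(-9 + 2*(-216))*(-5 - 216) = 11 - 42*(-9 - 432)*(-221) = 11 - (-18522)*(-221) = 11 - 42*97461 = 11 - 4093362 = -4093351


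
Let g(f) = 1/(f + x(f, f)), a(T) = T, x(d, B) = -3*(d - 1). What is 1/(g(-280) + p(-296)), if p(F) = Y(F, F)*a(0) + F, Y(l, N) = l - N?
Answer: -563/166647 ≈ -0.0033784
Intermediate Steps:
x(d, B) = 3 - 3*d (x(d, B) = -3*(-1 + d) = 3 - 3*d)
g(f) = 1/(3 - 2*f) (g(f) = 1/(f + (3 - 3*f)) = 1/(3 - 2*f))
p(F) = F (p(F) = (F - F)*0 + F = 0*0 + F = 0 + F = F)
1/(g(-280) + p(-296)) = 1/(-1/(-3 + 2*(-280)) - 296) = 1/(-1/(-3 - 560) - 296) = 1/(-1/(-563) - 296) = 1/(-1*(-1/563) - 296) = 1/(1/563 - 296) = 1/(-166647/563) = -563/166647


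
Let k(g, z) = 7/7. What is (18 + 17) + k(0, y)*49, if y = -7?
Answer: 84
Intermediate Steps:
k(g, z) = 1 (k(g, z) = 7*(1/7) = 1)
(18 + 17) + k(0, y)*49 = (18 + 17) + 1*49 = 35 + 49 = 84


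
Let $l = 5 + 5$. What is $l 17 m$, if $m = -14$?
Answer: $-2380$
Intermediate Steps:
$l = 10$
$l 17 m = 10 \cdot 17 \left(-14\right) = 170 \left(-14\right) = -2380$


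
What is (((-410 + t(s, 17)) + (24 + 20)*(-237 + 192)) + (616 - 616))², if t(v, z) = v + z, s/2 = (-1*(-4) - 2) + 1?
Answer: 5602689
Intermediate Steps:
s = 6 (s = 2*((-1*(-4) - 2) + 1) = 2*((4 - 2) + 1) = 2*(2 + 1) = 2*3 = 6)
(((-410 + t(s, 17)) + (24 + 20)*(-237 + 192)) + (616 - 616))² = (((-410 + (6 + 17)) + (24 + 20)*(-237 + 192)) + (616 - 616))² = (((-410 + 23) + 44*(-45)) + 0)² = ((-387 - 1980) + 0)² = (-2367 + 0)² = (-2367)² = 5602689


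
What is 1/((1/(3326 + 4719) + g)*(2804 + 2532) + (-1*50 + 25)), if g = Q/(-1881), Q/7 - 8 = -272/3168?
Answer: -1498131855/271898905931 ≈ -0.0055099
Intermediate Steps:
Q = 10969/198 (Q = 56 + 7*(-272/3168) = 56 + 7*(-272*1/3168) = 56 + 7*(-17/198) = 56 - 119/198 = 10969/198 ≈ 55.399)
g = -10969/372438 (g = (10969/198)/(-1881) = (10969/198)*(-1/1881) = -10969/372438 ≈ -0.029452)
1/((1/(3326 + 4719) + g)*(2804 + 2532) + (-1*50 + 25)) = 1/((1/(3326 + 4719) - 10969/372438)*(2804 + 2532) + (-1*50 + 25)) = 1/((1/8045 - 10969/372438)*5336 + (-50 + 25)) = 1/((1/8045 - 10969/372438)*5336 - 25) = 1/(-87873167/2996263710*5336 - 25) = 1/(-234445609556/1498131855 - 25) = 1/(-271898905931/1498131855) = -1498131855/271898905931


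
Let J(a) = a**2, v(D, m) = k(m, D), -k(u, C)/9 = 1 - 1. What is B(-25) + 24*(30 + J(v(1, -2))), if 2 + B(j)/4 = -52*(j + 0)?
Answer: 5912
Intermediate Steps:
k(u, C) = 0 (k(u, C) = -9*(1 - 1) = -9*0 = 0)
v(D, m) = 0
B(j) = -8 - 208*j (B(j) = -8 + 4*(-52*(j + 0)) = -8 + 4*(-52*j) = -8 - 208*j)
B(-25) + 24*(30 + J(v(1, -2))) = (-8 - 208*(-25)) + 24*(30 + 0**2) = (-8 + 5200) + 24*(30 + 0) = 5192 + 24*30 = 5192 + 720 = 5912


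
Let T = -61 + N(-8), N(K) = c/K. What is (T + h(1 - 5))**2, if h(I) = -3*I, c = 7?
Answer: 159201/64 ≈ 2487.5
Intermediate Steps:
N(K) = 7/K
T = -495/8 (T = -61 + 7/(-8) = -61 + 7*(-1/8) = -61 - 7/8 = -495/8 ≈ -61.875)
(T + h(1 - 5))**2 = (-495/8 - 3*(1 - 5))**2 = (-495/8 - 3*(-4))**2 = (-495/8 + 12)**2 = (-399/8)**2 = 159201/64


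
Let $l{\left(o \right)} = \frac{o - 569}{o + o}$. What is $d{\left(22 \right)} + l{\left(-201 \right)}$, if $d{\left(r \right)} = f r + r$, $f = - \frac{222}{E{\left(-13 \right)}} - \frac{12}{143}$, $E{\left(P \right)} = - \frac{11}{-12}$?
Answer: $- \frac{13864397}{2613} \approx -5305.9$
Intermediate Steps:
$E{\left(P \right)} = \frac{11}{12}$ ($E{\left(P \right)} = \left(-11\right) \left(- \frac{1}{12}\right) = \frac{11}{12}$)
$f = - \frac{34644}{143}$ ($f = - \frac{222}{\frac{11}{12}} - \frac{12}{143} = \left(-222\right) \frac{12}{11} - \frac{12}{143} = - \frac{2664}{11} - \frac{12}{143} = - \frac{34644}{143} \approx -242.27$)
$l{\left(o \right)} = \frac{-569 + o}{2 o}$
$d{\left(r \right)} = - \frac{34501 r}{143}$ ($d{\left(r \right)} = - \frac{34644 r}{143} + r = - \frac{34501 r}{143}$)
$d{\left(22 \right)} + l{\left(-201 \right)} = \left(- \frac{34501}{143}\right) 22 + \frac{-569 - 201}{2 \left(-201\right)} = - \frac{69002}{13} + \frac{1}{2} \left(- \frac{1}{201}\right) \left(-770\right) = - \frac{69002}{13} + \frac{385}{201} = - \frac{13864397}{2613}$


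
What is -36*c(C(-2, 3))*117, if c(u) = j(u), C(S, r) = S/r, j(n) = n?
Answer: 2808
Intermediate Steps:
c(u) = u
-36*c(C(-2, 3))*117 = -(-72)/3*117 = -36*(-2/3)*117 = 24*117 = 2808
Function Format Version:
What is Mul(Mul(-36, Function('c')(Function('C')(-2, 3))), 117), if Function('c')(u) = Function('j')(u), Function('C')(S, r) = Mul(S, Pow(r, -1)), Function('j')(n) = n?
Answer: 2808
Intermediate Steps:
Function('c')(u) = u
Mul(Mul(-36, Function('c')(Function('C')(-2, 3))), 117) = Mul(Mul(-36, Mul(-2, Pow(3, -1))), 117) = Mul(Mul(-36, Mul(-2, Rational(1, 3))), 117) = Mul(Mul(-36, Rational(-2, 3)), 117) = Mul(24, 117) = 2808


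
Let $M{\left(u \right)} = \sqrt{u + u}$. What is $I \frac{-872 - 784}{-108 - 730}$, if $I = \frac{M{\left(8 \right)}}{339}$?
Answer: $\frac{1104}{47347} \approx 0.023317$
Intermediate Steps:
$M{\left(u \right)} = \sqrt{2} \sqrt{u}$ ($M{\left(u \right)} = \sqrt{2 u} = \sqrt{2} \sqrt{u}$)
$I = \frac{4}{339}$ ($I = \frac{\sqrt{2} \sqrt{8}}{339} = \sqrt{2} \cdot 2 \sqrt{2} \cdot \frac{1}{339} = 4 \cdot \frac{1}{339} = \frac{4}{339} \approx 0.011799$)
$I \frac{-872 - 784}{-108 - 730} = \frac{4 \frac{-872 - 784}{-108 - 730}}{339} = \frac{4 \left(- \frac{1656}{-838}\right)}{339} = \frac{4 \left(\left(-1656\right) \left(- \frac{1}{838}\right)\right)}{339} = \frac{4}{339} \cdot \frac{828}{419} = \frac{1104}{47347}$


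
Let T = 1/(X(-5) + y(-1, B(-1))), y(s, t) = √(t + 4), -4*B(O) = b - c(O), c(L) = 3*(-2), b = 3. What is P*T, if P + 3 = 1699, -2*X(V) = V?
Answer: 8480/9 - 1696*√7/9 ≈ 443.65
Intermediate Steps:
X(V) = -V/2
P = 1696 (P = -3 + 1699 = 1696)
c(L) = -6
B(O) = -9/4 (B(O) = -(3 - 1*(-6))/4 = -(3 + 6)/4 = -¼*9 = -9/4)
y(s, t) = √(4 + t)
T = 1/(5/2 + √7/2) (T = 1/(-½*(-5) + √(4 - 9/4)) = 1/(5/2 + √(7/4)) = 1/(5/2 + √7/2) ≈ 0.26158)
P*T = 1696*(5/9 - √7/9) = 8480/9 - 1696*√7/9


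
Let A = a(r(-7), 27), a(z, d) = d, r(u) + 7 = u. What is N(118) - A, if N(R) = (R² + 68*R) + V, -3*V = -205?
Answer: 65968/3 ≈ 21989.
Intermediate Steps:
V = 205/3 (V = -⅓*(-205) = 205/3 ≈ 68.333)
r(u) = -7 + u
A = 27
N(R) = 205/3 + R² + 68*R (N(R) = (R² + 68*R) + 205/3 = 205/3 + R² + 68*R)
N(118) - A = (205/3 + 118² + 68*118) - 1*27 = (205/3 + 13924 + 8024) - 27 = 66049/3 - 27 = 65968/3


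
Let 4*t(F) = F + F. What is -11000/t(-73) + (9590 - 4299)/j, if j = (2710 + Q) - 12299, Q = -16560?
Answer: 574891757/1908877 ≈ 301.17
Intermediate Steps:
t(F) = F/2 (t(F) = (F + F)/4 = (2*F)/4 = F/2)
j = -26149 (j = (2710 - 16560) - 12299 = -13850 - 12299 = -26149)
-11000/t(-73) + (9590 - 4299)/j = -11000/((½)*(-73)) + (9590 - 4299)/(-26149) = -11000/(-73/2) + 5291*(-1/26149) = -11000*(-2/73) - 5291/26149 = 22000/73 - 5291/26149 = 574891757/1908877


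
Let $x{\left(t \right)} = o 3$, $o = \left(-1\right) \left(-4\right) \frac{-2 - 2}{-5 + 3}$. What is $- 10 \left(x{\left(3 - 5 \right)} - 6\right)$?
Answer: $-180$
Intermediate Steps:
$o = 8$ ($o = 4 \left(- \frac{4}{-2}\right) = 4 \left(\left(-4\right) \left(- \frac{1}{2}\right)\right) = 4 \cdot 2 = 8$)
$x{\left(t \right)} = 24$ ($x{\left(t \right)} = 8 \cdot 3 = 24$)
$- 10 \left(x{\left(3 - 5 \right)} - 6\right) = - 10 \left(24 - 6\right) = \left(-10\right) 18 = -180$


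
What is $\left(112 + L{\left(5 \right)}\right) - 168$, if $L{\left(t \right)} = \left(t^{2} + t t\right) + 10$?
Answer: $4$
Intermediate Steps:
$L{\left(t \right)} = 10 + 2 t^{2}$ ($L{\left(t \right)} = \left(t^{2} + t^{2}\right) + 10 = 2 t^{2} + 10 = 10 + 2 t^{2}$)
$\left(112 + L{\left(5 \right)}\right) - 168 = \left(112 + \left(10 + 2 \cdot 5^{2}\right)\right) - 168 = \left(112 + \left(10 + 2 \cdot 25\right)\right) - 168 = \left(112 + \left(10 + 50\right)\right) - 168 = \left(112 + 60\right) - 168 = 172 - 168 = 4$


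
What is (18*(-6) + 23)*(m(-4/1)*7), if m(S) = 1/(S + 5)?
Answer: -595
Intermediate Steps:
m(S) = 1/(5 + S)
(18*(-6) + 23)*(m(-4/1)*7) = (18*(-6) + 23)*(7/(5 - 4/1)) = (-108 + 23)*(7/(5 - 4*1)) = -85*7/(5 - 4) = -85*7/1 = -85*7 = -595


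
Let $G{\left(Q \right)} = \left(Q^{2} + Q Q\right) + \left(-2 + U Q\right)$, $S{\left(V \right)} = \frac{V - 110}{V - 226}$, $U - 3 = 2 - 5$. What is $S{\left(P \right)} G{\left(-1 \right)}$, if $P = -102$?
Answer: $0$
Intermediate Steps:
$U = 0$ ($U = 3 + \left(2 - 5\right) = 3 - 3 = 0$)
$S{\left(V \right)} = \frac{-110 + V}{-226 + V}$
$G{\left(Q \right)} = -2 + 2 Q^{2}$ ($G{\left(Q \right)} = \left(Q^{2} + Q Q\right) - \left(2 + 0 Q\right) = \left(Q^{2} + Q^{2}\right) + \left(-2 + 0\right) = 2 Q^{2} - 2 = -2 + 2 Q^{2}$)
$S{\left(P \right)} G{\left(-1 \right)} = \frac{-110 - 102}{-226 - 102} \left(-2 + 2 \left(-1\right)^{2}\right) = \frac{1}{-328} \left(-212\right) \left(-2 + 2 \cdot 1\right) = \left(- \frac{1}{328}\right) \left(-212\right) \left(-2 + 2\right) = \frac{53}{82} \cdot 0 = 0$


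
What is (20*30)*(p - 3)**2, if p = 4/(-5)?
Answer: 8664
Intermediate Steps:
p = -4/5 (p = 4*(-1/5) = -4/5 ≈ -0.80000)
(20*30)*(p - 3)**2 = (20*30)*(-4/5 - 3)**2 = 600*(-19/5)**2 = 600*(361/25) = 8664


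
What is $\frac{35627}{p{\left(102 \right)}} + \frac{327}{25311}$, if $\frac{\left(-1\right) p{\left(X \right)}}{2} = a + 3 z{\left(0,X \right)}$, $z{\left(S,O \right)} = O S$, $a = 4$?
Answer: $- \frac{300584127}{67496} \approx -4453.4$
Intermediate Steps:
$p{\left(X \right)} = -8$ ($p{\left(X \right)} = - 2 \left(4 + 3 X 0\right) = - 2 \left(4 + 3 \cdot 0\right) = - 2 \left(4 + 0\right) = \left(-2\right) 4 = -8$)
$\frac{35627}{p{\left(102 \right)}} + \frac{327}{25311} = \frac{35627}{-8} + \frac{327}{25311} = 35627 \left(- \frac{1}{8}\right) + 327 \cdot \frac{1}{25311} = - \frac{35627}{8} + \frac{109}{8437} = - \frac{300584127}{67496}$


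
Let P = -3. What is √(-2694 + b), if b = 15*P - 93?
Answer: 4*I*√177 ≈ 53.217*I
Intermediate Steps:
b = -138 (b = 15*(-3) - 93 = -45 - 93 = -138)
√(-2694 + b) = √(-2694 - 138) = √(-2832) = 4*I*√177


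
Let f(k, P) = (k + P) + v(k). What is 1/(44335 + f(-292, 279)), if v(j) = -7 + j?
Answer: 1/44023 ≈ 2.2715e-5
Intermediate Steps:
f(k, P) = -7 + P + 2*k (f(k, P) = (k + P) + (-7 + k) = (P + k) + (-7 + k) = -7 + P + 2*k)
1/(44335 + f(-292, 279)) = 1/(44335 + (-7 + 279 + 2*(-292))) = 1/(44335 + (-7 + 279 - 584)) = 1/(44335 - 312) = 1/44023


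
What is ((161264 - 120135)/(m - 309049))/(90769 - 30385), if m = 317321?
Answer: 3739/45408768 ≈ 8.2341e-5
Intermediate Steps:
((161264 - 120135)/(m - 309049))/(90769 - 30385) = ((161264 - 120135)/(317321 - 309049))/(90769 - 30385) = (41129/8272)/60384 = (41129*(1/8272))*(1/60384) = (3739/752)*(1/60384) = 3739/45408768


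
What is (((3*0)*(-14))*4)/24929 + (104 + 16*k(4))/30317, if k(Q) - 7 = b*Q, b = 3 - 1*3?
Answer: 216/30317 ≈ 0.0071247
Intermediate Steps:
b = 0 (b = 3 - 3 = 0)
k(Q) = 7 (k(Q) = 7 + 0*Q = 7 + 0 = 7)
(((3*0)*(-14))*4)/24929 + (104 + 16*k(4))/30317 = (((3*0)*(-14))*4)/24929 + (104 + 16*7)/30317 = ((0*(-14))*4)*(1/24929) + (104 + 112)*(1/30317) = (0*4)*(1/24929) + 216*(1/30317) = 0*(1/24929) + 216/30317 = 0 + 216/30317 = 216/30317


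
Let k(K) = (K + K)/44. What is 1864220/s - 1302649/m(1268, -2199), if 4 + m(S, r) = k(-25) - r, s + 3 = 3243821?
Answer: -46436130723552/78281437885 ≈ -593.19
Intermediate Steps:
s = 3243818 (s = -3 + 3243821 = 3243818)
k(K) = K/22 (k(K) = (2*K)*(1/44) = K/22)
m(S, r) = -113/22 - r (m(S, r) = -4 + ((1/22)*(-25) - r) = -4 + (-25/22 - r) = -113/22 - r)
1864220/s - 1302649/m(1268, -2199) = 1864220/3243818 - 1302649/(-113/22 - 1*(-2199)) = 1864220*(1/3243818) - 1302649/(-113/22 + 2199) = 932110/1621909 - 1302649/48265/22 = 932110/1621909 - 1302649*22/48265 = 932110/1621909 - 28658278/48265 = -46436130723552/78281437885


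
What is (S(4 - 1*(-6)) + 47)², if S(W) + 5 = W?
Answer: 2704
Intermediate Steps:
S(W) = -5 + W
(S(4 - 1*(-6)) + 47)² = ((-5 + (4 - 1*(-6))) + 47)² = ((-5 + (4 + 6)) + 47)² = ((-5 + 10) + 47)² = (5 + 47)² = 52² = 2704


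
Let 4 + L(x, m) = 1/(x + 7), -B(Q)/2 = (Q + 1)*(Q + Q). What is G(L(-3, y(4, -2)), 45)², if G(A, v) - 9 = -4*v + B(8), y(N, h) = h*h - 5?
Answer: 210681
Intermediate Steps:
B(Q) = -4*Q*(1 + Q) (B(Q) = -2*(Q + 1)*(Q + Q) = -2*(1 + Q)*2*Q = -4*Q*(1 + Q))
y(N, h) = -5 + h² (y(N, h) = h² - 5 = -5 + h²)
L(x, m) = -4 + 1/(7 + x) (L(x, m) = -4 + 1/(x + 7) = -4 + 1/(7 + x))
G(A, v) = -279 - 4*v (G(A, v) = 9 + (-4*v - 4*8*(1 + 8)) = 9 + (-4*v - 4*8*9) = 9 + (-4*v - 288) = 9 + (-288 - 4*v) = -279 - 4*v)
G(L(-3, y(4, -2)), 45)² = (-279 - 4*45)² = (-279 - 180)² = (-459)² = 210681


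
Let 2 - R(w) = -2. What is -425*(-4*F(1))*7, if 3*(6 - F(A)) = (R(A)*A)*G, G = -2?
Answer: 309400/3 ≈ 1.0313e+5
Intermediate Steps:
R(w) = 4 (R(w) = 2 - 1*(-2) = 2 + 2 = 4)
F(A) = 6 + 8*A/3 (F(A) = 6 - 4*A*(-2)/3 = 6 - (-8)*A/3 = 6 + 8*A/3)
-425*(-4*F(1))*7 = -425*(-4*(6 + (8/3)*1))*7 = -425*(-4*(6 + 8/3))*7 = -425*(-4*26/3)*7 = -(-44200)*7/3 = -425*(-728/3) = 309400/3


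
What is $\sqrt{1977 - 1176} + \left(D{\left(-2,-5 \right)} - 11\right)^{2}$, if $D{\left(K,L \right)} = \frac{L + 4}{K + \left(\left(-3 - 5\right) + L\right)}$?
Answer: $\frac{26896}{225} + 3 \sqrt{89} \approx 147.84$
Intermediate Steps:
$D{\left(K,L \right)} = \frac{4 + L}{-8 + K + L}$ ($D{\left(K,L \right)} = \frac{4 + L}{K + \left(-8 + L\right)} = \frac{4 + L}{-8 + K + L}$)
$\sqrt{1977 - 1176} + \left(D{\left(-2,-5 \right)} - 11\right)^{2} = \sqrt{1977 - 1176} + \left(\frac{4 - 5}{-8 - 2 - 5} - 11\right)^{2} = \sqrt{801} + \left(\frac{1}{-15} \left(-1\right) - 11\right)^{2} = 3 \sqrt{89} + \left(\left(- \frac{1}{15}\right) \left(-1\right) - 11\right)^{2} = 3 \sqrt{89} + \left(\frac{1}{15} - 11\right)^{2} = 3 \sqrt{89} + \left(- \frac{164}{15}\right)^{2} = 3 \sqrt{89} + \frac{26896}{225} = \frac{26896}{225} + 3 \sqrt{89}$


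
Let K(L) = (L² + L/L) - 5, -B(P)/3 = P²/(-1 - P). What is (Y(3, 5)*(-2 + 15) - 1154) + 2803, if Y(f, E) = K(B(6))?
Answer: 229885/49 ≈ 4691.5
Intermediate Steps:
B(P) = -3*P²/(-1 - P)
K(L) = -4 + L² (K(L) = (L² + 1) - 5 = (1 + L²) - 5 = -4 + L²)
Y(f, E) = 11468/49 (Y(f, E) = -4 + (3*6²/(1 + 6))² = -4 + (3*36/7)² = -4 + (3*36*(⅐))² = -4 + (108/7)² = -4 + 11664/49 = 11468/49)
(Y(3, 5)*(-2 + 15) - 1154) + 2803 = (11468*(-2 + 15)/49 - 1154) + 2803 = ((11468/49)*13 - 1154) + 2803 = (149084/49 - 1154) + 2803 = 92538/49 + 2803 = 229885/49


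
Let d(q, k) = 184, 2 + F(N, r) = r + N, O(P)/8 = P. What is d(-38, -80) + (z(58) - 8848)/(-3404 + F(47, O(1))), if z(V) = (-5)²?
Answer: 208469/1117 ≈ 186.63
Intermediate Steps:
z(V) = 25
O(P) = 8*P
F(N, r) = -2 + N + r (F(N, r) = -2 + (r + N) = -2 + (N + r) = -2 + N + r)
d(-38, -80) + (z(58) - 8848)/(-3404 + F(47, O(1))) = 184 + (25 - 8848)/(-3404 + (-2 + 47 + 8*1)) = 184 - 8823/(-3404 + (-2 + 47 + 8)) = 184 - 8823/(-3404 + 53) = 184 - 8823/(-3351) = 184 - 8823*(-1/3351) = 184 + 2941/1117 = 208469/1117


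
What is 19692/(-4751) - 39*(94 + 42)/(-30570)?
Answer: -96130856/24206345 ≈ -3.9713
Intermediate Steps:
19692/(-4751) - 39*(94 + 42)/(-30570) = 19692*(-1/4751) - 39*136*(-1/30570) = -19692/4751 - 5304*(-1/30570) = -19692/4751 + 884/5095 = -96130856/24206345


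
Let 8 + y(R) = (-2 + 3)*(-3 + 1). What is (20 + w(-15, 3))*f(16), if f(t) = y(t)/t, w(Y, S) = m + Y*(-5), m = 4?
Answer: -495/8 ≈ -61.875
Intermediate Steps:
w(Y, S) = 4 - 5*Y (w(Y, S) = 4 + Y*(-5) = 4 - 5*Y)
y(R) = -10 (y(R) = -8 + (-2 + 3)*(-3 + 1) = -8 + 1*(-2) = -8 - 2 = -10)
f(t) = -10/t
(20 + w(-15, 3))*f(16) = (20 + (4 - 5*(-15)))*(-10/16) = (20 + (4 + 75))*(-10*1/16) = (20 + 79)*(-5/8) = 99*(-5/8) = -495/8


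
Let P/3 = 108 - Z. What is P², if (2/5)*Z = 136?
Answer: 484416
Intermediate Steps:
Z = 340 (Z = (5/2)*136 = 340)
P = -696 (P = 3*(108 - 1*340) = 3*(108 - 340) = 3*(-232) = -696)
P² = (-696)² = 484416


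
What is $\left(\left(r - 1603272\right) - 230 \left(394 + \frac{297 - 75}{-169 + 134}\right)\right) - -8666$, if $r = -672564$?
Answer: $- \frac{16494318}{7} \approx -2.3563 \cdot 10^{6}$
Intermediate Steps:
$\left(\left(r - 1603272\right) - 230 \left(394 + \frac{297 - 75}{-169 + 134}\right)\right) - -8666 = \left(\left(-672564 - 1603272\right) - 230 \left(394 + \frac{297 - 75}{-169 + 134}\right)\right) - -8666 = \left(-2275836 - 230 \left(394 + \frac{222}{-35}\right)\right) + 8666 = \left(-2275836 - 230 \left(394 + 222 \left(- \frac{1}{35}\right)\right)\right) + 8666 = \left(-2275836 - 230 \left(394 - \frac{222}{35}\right)\right) + 8666 = \left(-2275836 - \frac{624128}{7}\right) + 8666 = - \frac{16554980}{7} + 8666 = - \frac{16494318}{7}$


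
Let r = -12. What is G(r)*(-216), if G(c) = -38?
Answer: 8208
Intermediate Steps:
G(r)*(-216) = -38*(-216) = 8208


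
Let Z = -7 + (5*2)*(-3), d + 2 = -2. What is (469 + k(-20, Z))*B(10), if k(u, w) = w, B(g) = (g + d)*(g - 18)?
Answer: -20736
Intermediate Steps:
d = -4 (d = -2 - 2 = -4)
Z = -37 (Z = -7 + 10*(-3) = -7 - 30 = -37)
B(g) = (-18 + g)*(-4 + g) (B(g) = (g - 4)*(g - 18) = (-4 + g)*(-18 + g) = (-18 + g)*(-4 + g))
(469 + k(-20, Z))*B(10) = (469 - 37)*(72 + 10**2 - 22*10) = 432*(72 + 100 - 220) = 432*(-48) = -20736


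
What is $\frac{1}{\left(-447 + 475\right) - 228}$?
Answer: $- \frac{1}{200} \approx -0.005$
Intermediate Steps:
$\frac{1}{\left(-447 + 475\right) - 228} = \frac{1}{28 - 228} = \frac{1}{-200} = - \frac{1}{200}$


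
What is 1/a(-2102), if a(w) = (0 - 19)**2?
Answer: 1/361 ≈ 0.0027701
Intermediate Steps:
a(w) = 361 (a(w) = (-19)**2 = 361)
1/a(-2102) = 1/361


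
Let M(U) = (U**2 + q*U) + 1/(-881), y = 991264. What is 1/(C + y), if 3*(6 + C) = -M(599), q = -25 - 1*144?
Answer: 881/797658575 ≈ 1.1045e-6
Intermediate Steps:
q = -169 (q = -25 - 144 = -169)
M(U) = -1/881 + U**2 - 169*U (M(U) = (U**2 - 169*U) + 1/(-881) = (U**2 - 169*U) - 1/881 = -1/881 + U**2 - 169*U)
C = -75645009/881 (C = -6 + (-(-1/881 + 599**2 - 169*599))/3 = -6 + (-(-1/881 + 358801 - 101231))/3 = -6 + (-1*226919169/881)/3 = -6 + (1/3)*(-226919169/881) = -6 - 75639723/881 = -75645009/881 ≈ -85863.)
1/(C + y) = 1/(-75645009/881 + 991264) = 1/(797658575/881) = 881/797658575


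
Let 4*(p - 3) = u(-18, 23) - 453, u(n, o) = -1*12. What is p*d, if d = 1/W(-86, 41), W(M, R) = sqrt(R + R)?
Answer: -453*sqrt(82)/328 ≈ -12.506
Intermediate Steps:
u(n, o) = -12
W(M, R) = sqrt(2)*sqrt(R) (W(M, R) = sqrt(2*R) = sqrt(2)*sqrt(R))
d = sqrt(82)/82 (d = 1/(sqrt(2)*sqrt(41)) = 1/(sqrt(82)) = sqrt(82)/82 ≈ 0.11043)
p = -453/4 (p = 3 + (-12 - 453)/4 = 3 + (1/4)*(-465) = 3 - 465/4 = -453/4 ≈ -113.25)
p*d = -453*sqrt(82)/328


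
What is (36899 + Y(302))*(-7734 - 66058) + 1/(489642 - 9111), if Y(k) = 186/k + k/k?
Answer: -197579214056338985/72560181 ≈ -2.7230e+9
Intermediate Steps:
Y(k) = 1 + 186/k (Y(k) = 186/k + 1 = 1 + 186/k)
(36899 + Y(302))*(-7734 - 66058) + 1/(489642 - 9111) = (36899 + (186 + 302)/302)*(-7734 - 66058) + 1/(489642 - 9111) = (36899 + (1/302)*488)*(-73792) + 1/480531 = (36899 + 244/151)*(-73792) + 1/480531 = (5571993/151)*(-73792) + 1/480531 = -411168507456/151 + 1/480531 = -197579214056338985/72560181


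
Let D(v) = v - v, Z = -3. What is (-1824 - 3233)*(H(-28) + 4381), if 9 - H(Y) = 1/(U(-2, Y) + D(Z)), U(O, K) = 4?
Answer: -88795863/4 ≈ -2.2199e+7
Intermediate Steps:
D(v) = 0
H(Y) = 35/4 (H(Y) = 9 - 1/(4 + 0) = 9 - 1/4 = 9 - 1*¼ = 9 - ¼ = 35/4)
(-1824 - 3233)*(H(-28) + 4381) = (-1824 - 3233)*(35/4 + 4381) = -5057*17559/4 = -88795863/4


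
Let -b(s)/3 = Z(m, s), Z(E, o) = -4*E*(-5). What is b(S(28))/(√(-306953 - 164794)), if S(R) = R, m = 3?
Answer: 60*I*√471747/157249 ≈ 0.26207*I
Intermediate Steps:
Z(E, o) = 20*E
b(s) = -180 (b(s) = -60*3 = -3*60 = -180)
b(S(28))/(√(-306953 - 164794)) = -180/√(-306953 - 164794) = -180*(-I*√471747/471747) = -(-60)*I*√471747/157249 = 60*I*√471747/157249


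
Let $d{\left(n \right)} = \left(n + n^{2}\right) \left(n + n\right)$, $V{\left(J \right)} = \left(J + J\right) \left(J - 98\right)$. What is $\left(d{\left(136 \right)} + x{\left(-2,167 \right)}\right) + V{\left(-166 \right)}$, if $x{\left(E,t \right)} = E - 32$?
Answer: $5155518$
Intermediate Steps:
$x{\left(E,t \right)} = -32 + E$ ($x{\left(E,t \right)} = E - 32 = -32 + E$)
$V{\left(J \right)} = 2 J \left(-98 + J\right)$
$d{\left(n \right)} = 2 n \left(n + n^{2}\right)$ ($d{\left(n \right)} = \left(n + n^{2}\right) 2 n = 2 n \left(n + n^{2}\right)$)
$\left(d{\left(136 \right)} + x{\left(-2,167 \right)}\right) + V{\left(-166 \right)} = \left(2 \cdot 136^{2} \left(1 + 136\right) - 34\right) + 2 \left(-166\right) \left(-98 - 166\right) = \left(2 \cdot 18496 \cdot 137 - 34\right) + 2 \left(-166\right) \left(-264\right) = \left(5067904 - 34\right) + 87648 = 5067870 + 87648 = 5155518$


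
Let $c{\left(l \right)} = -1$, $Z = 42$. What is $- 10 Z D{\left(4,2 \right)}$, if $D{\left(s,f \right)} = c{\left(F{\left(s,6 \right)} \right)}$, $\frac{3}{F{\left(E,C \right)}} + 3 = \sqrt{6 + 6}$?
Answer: $420$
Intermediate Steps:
$F{\left(E,C \right)} = \frac{3}{-3 + 2 \sqrt{3}}$ ($F{\left(E,C \right)} = \frac{3}{-3 + \sqrt{6 + 6}} = \frac{3}{-3 + \sqrt{12}} = \frac{3}{-3 + 2 \sqrt{3}}$)
$D{\left(s,f \right)} = -1$
$- 10 Z D{\left(4,2 \right)} = \left(-10\right) 42 \left(-1\right) = \left(-420\right) \left(-1\right) = 420$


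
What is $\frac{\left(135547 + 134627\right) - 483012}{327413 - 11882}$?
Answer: $- \frac{70946}{105177} \approx -0.67454$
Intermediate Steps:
$\frac{\left(135547 + 134627\right) - 483012}{327413 - 11882} = \frac{270174 - 483012}{315531} = \left(-212838\right) \frac{1}{315531} = - \frac{70946}{105177}$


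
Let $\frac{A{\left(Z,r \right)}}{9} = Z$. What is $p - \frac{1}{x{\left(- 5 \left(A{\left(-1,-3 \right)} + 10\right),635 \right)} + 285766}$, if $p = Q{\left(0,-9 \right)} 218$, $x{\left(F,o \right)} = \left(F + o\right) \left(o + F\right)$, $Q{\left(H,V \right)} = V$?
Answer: $- \frac{1339390693}{682666} \approx -1962.0$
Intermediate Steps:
$A{\left(Z,r \right)} = 9 Z$
$x{\left(F,o \right)} = \left(F + o\right)^{2}$ ($x{\left(F,o \right)} = \left(F + o\right) \left(F + o\right) = \left(F + o\right)^{2}$)
$p = -1962$ ($p = \left(-9\right) 218 = -1962$)
$p - \frac{1}{x{\left(- 5 \left(A{\left(-1,-3 \right)} + 10\right),635 \right)} + 285766} = -1962 - \frac{1}{\left(- 5 \left(9 \left(-1\right) + 10\right) + 635\right)^{2} + 285766} = -1962 - \frac{1}{\left(- 5 \left(-9 + 10\right) + 635\right)^{2} + 285766} = -1962 - \frac{1}{\left(\left(-5\right) 1 + 635\right)^{2} + 285766} = -1962 - \frac{1}{\left(-5 + 635\right)^{2} + 285766} = -1962 - \frac{1}{630^{2} + 285766} = -1962 - \frac{1}{396900 + 285766} = -1962 - \frac{1}{682666} = - \frac{1339390693}{682666}$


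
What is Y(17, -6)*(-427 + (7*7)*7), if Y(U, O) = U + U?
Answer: -2856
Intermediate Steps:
Y(U, O) = 2*U
Y(17, -6)*(-427 + (7*7)*7) = (2*17)*(-427 + (7*7)*7) = 34*(-427 + 49*7) = 34*(-427 + 343) = 34*(-84) = -2856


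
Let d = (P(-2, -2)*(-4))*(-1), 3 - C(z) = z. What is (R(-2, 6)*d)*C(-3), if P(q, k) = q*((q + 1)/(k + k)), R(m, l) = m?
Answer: 24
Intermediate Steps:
C(z) = 3 - z
P(q, k) = q*(1 + q)/(2*k) (P(q, k) = q*((1 + q)/((2*k))) = q*((1 + q)*(1/(2*k))) = q*((1 + q)/(2*k)) = q*(1 + q)/(2*k))
d = -2 (d = (((1/2)*(-2)*(1 - 2)/(-2))*(-4))*(-1) = (((1/2)*(-2)*(-1/2)*(-1))*(-4))*(-1) = -1/2*(-4)*(-1) = 2*(-1) = -2)
(R(-2, 6)*d)*C(-3) = (-2*(-2))*(3 - 1*(-3)) = 4*(3 + 3) = 4*6 = 24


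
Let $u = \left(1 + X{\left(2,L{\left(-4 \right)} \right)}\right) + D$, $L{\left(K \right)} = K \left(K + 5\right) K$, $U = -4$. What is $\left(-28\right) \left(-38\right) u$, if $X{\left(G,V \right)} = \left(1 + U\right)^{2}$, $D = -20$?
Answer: $-10640$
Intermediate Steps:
$L{\left(K \right)} = K^{2} \left(5 + K\right)$ ($L{\left(K \right)} = K \left(5 + K\right) K = K K \left(5 + K\right) = K^{2} \left(5 + K\right)$)
$X{\left(G,V \right)} = 9$ ($X{\left(G,V \right)} = \left(1 - 4\right)^{2} = \left(-3\right)^{2} = 9$)
$u = -10$ ($u = \left(1 + 9\right) - 20 = 10 - 20 = -10$)
$\left(-28\right) \left(-38\right) u = \left(-28\right) \left(-38\right) \left(-10\right) = 1064 \left(-10\right) = -10640$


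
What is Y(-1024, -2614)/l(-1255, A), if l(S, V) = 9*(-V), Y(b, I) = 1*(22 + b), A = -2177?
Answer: -334/6531 ≈ -0.051141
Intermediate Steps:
Y(b, I) = 22 + b
l(S, V) = -9*V
Y(-1024, -2614)/l(-1255, A) = (22 - 1024)/((-9*(-2177))) = -1002/19593 = -1002*1/19593 = -334/6531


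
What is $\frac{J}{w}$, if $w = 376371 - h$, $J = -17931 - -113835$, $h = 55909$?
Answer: $\frac{47952}{160231} \approx 0.29927$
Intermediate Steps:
$J = 95904$ ($J = -17931 + 113835 = 95904$)
$w = 320462$ ($w = 376371 - 55909 = 320462$)
$\frac{J}{w} = \frac{95904}{320462} = 95904 \cdot \frac{1}{320462} = \frac{47952}{160231}$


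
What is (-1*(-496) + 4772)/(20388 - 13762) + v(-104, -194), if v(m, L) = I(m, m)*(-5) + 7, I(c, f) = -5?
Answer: 108650/3313 ≈ 32.795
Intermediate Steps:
v(m, L) = 32 (v(m, L) = -5*(-5) + 7 = 25 + 7 = 32)
(-1*(-496) + 4772)/(20388 - 13762) + v(-104, -194) = (-1*(-496) + 4772)/(20388 - 13762) + 32 = (496 + 4772)/6626 + 32 = 5268*(1/6626) + 32 = 2634/3313 + 32 = 108650/3313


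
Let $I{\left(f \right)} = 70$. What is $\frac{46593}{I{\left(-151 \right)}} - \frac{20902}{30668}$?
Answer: $\frac{178431373}{268345} \approx 664.93$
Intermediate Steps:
$\frac{46593}{I{\left(-151 \right)}} - \frac{20902}{30668} = \frac{46593}{70} - \frac{20902}{30668} = 46593 \cdot \frac{1}{70} - \frac{10451}{15334} = \frac{46593}{70} - \frac{10451}{15334} = \frac{178431373}{268345}$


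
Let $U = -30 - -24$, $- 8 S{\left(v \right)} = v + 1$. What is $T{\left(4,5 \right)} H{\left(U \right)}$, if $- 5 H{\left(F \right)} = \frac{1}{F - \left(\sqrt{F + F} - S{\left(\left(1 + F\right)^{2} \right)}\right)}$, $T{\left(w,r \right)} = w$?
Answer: $\frac{592}{7805} - \frac{128 i \sqrt{3}}{7805} \approx 0.075849 - 0.028405 i$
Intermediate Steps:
$S{\left(v \right)} = - \frac{1}{8} - \frac{v}{8}$ ($S{\left(v \right)} = - \frac{v + 1}{8} = - \frac{1 + v}{8} = - \frac{1}{8} - \frac{v}{8}$)
$U = -6$ ($U = -30 + 24 = -6$)
$H{\left(F \right)} = - \frac{1}{5 \left(- \frac{1}{8} + F - \frac{\left(1 + F\right)^{2}}{8} - \sqrt{2} \sqrt{F}\right)}$ ($H{\left(F \right)} = - \frac{1}{5 \left(F - \left(\frac{1}{8} + \sqrt{F + F} + \frac{\left(1 + F\right)^{2}}{8}\right)\right)} = - \frac{1}{5 \left(F - \left(\frac{1}{8} + \sqrt{2 F} + \frac{\left(1 + F\right)^{2}}{8}\right)\right)} = - \frac{1}{5 \left(F - \left(\frac{1}{8} + \frac{\left(1 + F\right)^{2}}{8} + \sqrt{2} \sqrt{F}\right)\right)} = - \frac{1}{5 \left(- \frac{1}{8} + F - \frac{\left(1 + F\right)^{2}}{8} - \sqrt{2} \sqrt{F}\right)}$)
$T{\left(4,5 \right)} H{\left(U \right)} = 4 \frac{8}{5 \left(2 + \left(-6\right)^{2} - -36 + 8 \sqrt{2} \sqrt{-6}\right)} = 4 \frac{8}{5 \left(2 + 36 + 36 + 8 \sqrt{2} i \sqrt{6}\right)} = 4 \frac{8}{5 \left(2 + 36 + 36 + 16 i \sqrt{3}\right)} = 4 \frac{8}{5 \left(74 + 16 i \sqrt{3}\right)} = \frac{32}{5 \left(74 + 16 i \sqrt{3}\right)}$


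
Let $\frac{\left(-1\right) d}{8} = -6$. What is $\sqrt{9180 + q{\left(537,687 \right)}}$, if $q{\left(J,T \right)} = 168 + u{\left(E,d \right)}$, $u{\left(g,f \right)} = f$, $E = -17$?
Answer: $18 \sqrt{29} \approx 96.933$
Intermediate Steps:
$d = 48$ ($d = \left(-8\right) \left(-6\right) = 48$)
$q{\left(J,T \right)} = 216$ ($q{\left(J,T \right)} = 168 + 48 = 216$)
$\sqrt{9180 + q{\left(537,687 \right)}} = \sqrt{9180 + 216} = \sqrt{9396} = 18 \sqrt{29}$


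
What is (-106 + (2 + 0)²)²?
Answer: 10404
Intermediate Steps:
(-106 + (2 + 0)²)² = (-106 + 2²)² = (-106 + 4)² = (-102)² = 10404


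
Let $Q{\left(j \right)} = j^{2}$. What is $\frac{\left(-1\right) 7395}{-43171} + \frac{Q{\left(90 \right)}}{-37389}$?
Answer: $- \frac{24397815}{538040173} \approx -0.045346$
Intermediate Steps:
$\frac{\left(-1\right) 7395}{-43171} + \frac{Q{\left(90 \right)}}{-37389} = \frac{\left(-1\right) 7395}{-43171} + \frac{90^{2}}{-37389} = \left(-7395\right) \left(- \frac{1}{43171}\right) + 8100 \left(- \frac{1}{37389}\right) = \frac{7395}{43171} - \frac{2700}{12463} = - \frac{24397815}{538040173}$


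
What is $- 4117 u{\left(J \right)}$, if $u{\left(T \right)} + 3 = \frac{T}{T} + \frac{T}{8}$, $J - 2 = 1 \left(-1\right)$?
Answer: $\frac{61755}{8} \approx 7719.4$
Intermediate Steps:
$J = 1$ ($J = 2 + 1 \left(-1\right) = 2 - 1 = 1$)
$u{\left(T \right)} = -2 + \frac{T}{8}$ ($u{\left(T \right)} = -3 + \left(\frac{T}{T} + \frac{T}{8}\right) = -3 + \left(1 + T \frac{1}{8}\right) = -3 + \left(1 + \frac{T}{8}\right) = -2 + \frac{T}{8}$)
$- 4117 u{\left(J \right)} = - 4117 \left(-2 + \frac{1}{8} \cdot 1\right) = - 4117 \left(-2 + \frac{1}{8}\right) = \left(-4117\right) \left(- \frac{15}{8}\right) = \frac{61755}{8}$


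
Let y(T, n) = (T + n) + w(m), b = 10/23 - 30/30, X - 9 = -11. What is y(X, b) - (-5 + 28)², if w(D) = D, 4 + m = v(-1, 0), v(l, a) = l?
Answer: -12341/23 ≈ -536.57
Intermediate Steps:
X = -2 (X = 9 - 11 = -2)
m = -5 (m = -4 - 1 = -5)
b = -13/23 (b = 10*(1/23) - 30*1/30 = 10/23 - 1 = -13/23 ≈ -0.56522)
y(T, n) = -5 + T + n (y(T, n) = (T + n) - 5 = -5 + T + n)
y(X, b) - (-5 + 28)² = (-5 - 2 - 13/23) - (-5 + 28)² = -174/23 - 1*23² = -174/23 - 1*529 = -174/23 - 529 = -12341/23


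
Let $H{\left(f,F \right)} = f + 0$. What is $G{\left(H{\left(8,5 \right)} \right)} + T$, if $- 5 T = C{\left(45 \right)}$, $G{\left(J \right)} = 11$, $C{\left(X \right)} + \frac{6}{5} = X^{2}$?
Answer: $- \frac{9844}{25} \approx -393.76$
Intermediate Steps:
$H{\left(f,F \right)} = f$
$C{\left(X \right)} = - \frac{6}{5} + X^{2}$
$T = - \frac{10119}{25}$ ($T = - \frac{- \frac{6}{5} + 45^{2}}{5} = - \frac{- \frac{6}{5} + 2025}{5} = \left(- \frac{1}{5}\right) \frac{10119}{5} = - \frac{10119}{25} \approx -404.76$)
$G{\left(H{\left(8,5 \right)} \right)} + T = 11 - \frac{10119}{25} = - \frac{9844}{25}$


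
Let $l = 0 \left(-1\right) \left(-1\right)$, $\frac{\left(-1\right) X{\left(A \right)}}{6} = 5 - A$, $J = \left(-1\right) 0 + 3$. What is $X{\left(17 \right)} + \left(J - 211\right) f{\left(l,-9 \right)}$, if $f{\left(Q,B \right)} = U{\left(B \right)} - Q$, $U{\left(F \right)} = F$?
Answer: $1944$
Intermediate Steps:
$J = 3$ ($J = 0 + 3 = 3$)
$X{\left(A \right)} = -30 + 6 A$ ($X{\left(A \right)} = - 6 \left(5 - A\right) = -30 + 6 A$)
$l = 0$ ($l = 0 \left(-1\right) = 0$)
$f{\left(Q,B \right)} = B - Q$
$X{\left(17 \right)} + \left(J - 211\right) f{\left(l,-9 \right)} = \left(-30 + 6 \cdot 17\right) + \left(3 - 211\right) \left(-9 - 0\right) = \left(-30 + 102\right) - 208 \left(-9 + 0\right) = 72 - -1872 = 72 + 1872 = 1944$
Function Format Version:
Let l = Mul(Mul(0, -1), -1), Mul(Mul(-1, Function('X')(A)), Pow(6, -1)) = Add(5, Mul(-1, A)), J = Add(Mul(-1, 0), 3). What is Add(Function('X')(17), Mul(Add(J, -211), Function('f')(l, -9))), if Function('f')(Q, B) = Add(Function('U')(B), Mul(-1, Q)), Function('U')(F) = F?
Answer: 1944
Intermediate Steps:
J = 3 (J = Add(0, 3) = 3)
Function('X')(A) = Add(-30, Mul(6, A)) (Function('X')(A) = Mul(-6, Add(5, Mul(-1, A))) = Add(-30, Mul(6, A)))
l = 0 (l = Mul(0, -1) = 0)
Function('f')(Q, B) = Add(B, Mul(-1, Q))
Add(Function('X')(17), Mul(Add(J, -211), Function('f')(l, -9))) = Add(Add(-30, Mul(6, 17)), Mul(Add(3, -211), Add(-9, Mul(-1, 0)))) = Add(Add(-30, 102), Mul(-208, Add(-9, 0))) = Add(72, Mul(-208, -9)) = Add(72, 1872) = 1944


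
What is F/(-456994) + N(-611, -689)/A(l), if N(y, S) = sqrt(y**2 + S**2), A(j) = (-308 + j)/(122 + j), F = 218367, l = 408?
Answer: -218367/456994 + 689*sqrt(5018)/10 ≈ 4880.3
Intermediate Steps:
A(j) = (-308 + j)/(122 + j)
N(y, S) = sqrt(S**2 + y**2)
F/(-456994) + N(-611, -689)/A(l) = 218367/(-456994) + sqrt((-689)**2 + (-611)**2)/(((-308 + 408)/(122 + 408))) = 218367*(-1/456994) + sqrt(474721 + 373321)/((100/530)) = -218367/456994 + sqrt(848042)/(((1/530)*100)) = -218367/456994 + (13*sqrt(5018))/(10/53) = -218367/456994 + (13*sqrt(5018))*(53/10) = -218367/456994 + 689*sqrt(5018)/10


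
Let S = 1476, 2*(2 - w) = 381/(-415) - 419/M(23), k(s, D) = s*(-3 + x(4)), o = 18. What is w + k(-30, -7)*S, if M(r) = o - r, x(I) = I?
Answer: -18392568/415 ≈ -44319.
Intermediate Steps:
M(r) = 18 - r
k(s, D) = s (k(s, D) = s*(-3 + 4) = s*1 = s)
w = -16368/415 (w = 2 - (381/(-415) - 419/(18 - 1*23))/2 = 2 - (381*(-1/415) - 419/(18 - 23))/2 = 2 - (-381/415 - 419/(-5))/2 = 2 - (-381/415 - 419*(-⅕))/2 = 2 - (-381/415 + 419/5)/2 = 2 - ½*34396/415 = 2 - 17198/415 = -16368/415 ≈ -39.441)
w + k(-30, -7)*S = -16368/415 - 30*1476 = -16368/415 - 44280 = -18392568/415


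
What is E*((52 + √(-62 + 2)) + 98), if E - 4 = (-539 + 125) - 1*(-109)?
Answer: -45150 - 602*I*√15 ≈ -45150.0 - 2331.5*I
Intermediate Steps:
E = -301 (E = 4 + ((-539 + 125) - 1*(-109)) = 4 + (-414 + 109) = 4 - 305 = -301)
E*((52 + √(-62 + 2)) + 98) = -301*((52 + √(-62 + 2)) + 98) = -301*((52 + √(-60)) + 98) = -301*((52 + 2*I*√15) + 98) = -301*(150 + 2*I*√15) = -45150 - 602*I*√15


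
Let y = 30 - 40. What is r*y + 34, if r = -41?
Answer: 444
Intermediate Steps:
y = -10
r*y + 34 = -41*(-10) + 34 = 410 + 34 = 444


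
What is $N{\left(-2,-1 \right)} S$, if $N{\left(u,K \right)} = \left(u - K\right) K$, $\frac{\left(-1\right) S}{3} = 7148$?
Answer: $-21444$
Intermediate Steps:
$S = -21444$ ($S = \left(-3\right) 7148 = -21444$)
$N{\left(u,K \right)} = K \left(u - K\right)$
$N{\left(-2,-1 \right)} S = - (-2 - -1) \left(-21444\right) = - (-2 + 1) \left(-21444\right) = \left(-1\right) \left(-1\right) \left(-21444\right) = 1 \left(-21444\right) = -21444$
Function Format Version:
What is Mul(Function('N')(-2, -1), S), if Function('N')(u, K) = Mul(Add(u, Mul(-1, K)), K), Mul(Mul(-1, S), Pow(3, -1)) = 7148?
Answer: -21444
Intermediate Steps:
S = -21444 (S = Mul(-3, 7148) = -21444)
Function('N')(u, K) = Mul(K, Add(u, Mul(-1, K)))
Mul(Function('N')(-2, -1), S) = Mul(Mul(-1, Add(-2, Mul(-1, -1))), -21444) = Mul(Mul(-1, Add(-2, 1)), -21444) = Mul(Mul(-1, -1), -21444) = Mul(1, -21444) = -21444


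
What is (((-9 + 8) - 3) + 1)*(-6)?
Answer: 18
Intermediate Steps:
(((-9 + 8) - 3) + 1)*(-6) = ((-1 - 3) + 1)*(-6) = (-4 + 1)*(-6) = -3*(-6) = 18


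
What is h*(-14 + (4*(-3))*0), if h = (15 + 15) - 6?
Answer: -336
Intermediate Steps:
h = 24 (h = 30 - 6 = 24)
h*(-14 + (4*(-3))*0) = 24*(-14 + (4*(-3))*0) = 24*(-14 - 12*0) = 24*(-14 + 0) = 24*(-14) = -336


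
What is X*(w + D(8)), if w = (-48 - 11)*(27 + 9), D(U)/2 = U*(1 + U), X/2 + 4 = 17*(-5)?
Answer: 352440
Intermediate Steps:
X = -178 (X = -8 + 2*(17*(-5)) = -8 + 2*(-85) = -8 - 170 = -178)
D(U) = 2*U*(1 + U) (D(U) = 2*(U*(1 + U)) = 2*U*(1 + U))
w = -2124 (w = -59*36 = -2124)
X*(w + D(8)) = -178*(-2124 + 2*8*(1 + 8)) = -178*(-2124 + 2*8*9) = -178*(-2124 + 144) = -178*(-1980) = 352440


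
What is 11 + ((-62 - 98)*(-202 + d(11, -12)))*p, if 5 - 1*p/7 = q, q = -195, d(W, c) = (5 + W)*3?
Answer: 34496011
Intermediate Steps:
d(W, c) = 15 + 3*W
p = 1400 (p = 35 - 7*(-195) = 35 + 1365 = 1400)
11 + ((-62 - 98)*(-202 + d(11, -12)))*p = 11 + ((-62 - 98)*(-202 + (15 + 3*11)))*1400 = 11 - 160*(-202 + (15 + 33))*1400 = 11 - 160*(-202 + 48)*1400 = 11 - 160*(-154)*1400 = 11 + 24640*1400 = 11 + 34496000 = 34496011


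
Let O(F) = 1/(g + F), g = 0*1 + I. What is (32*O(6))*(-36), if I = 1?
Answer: -1152/7 ≈ -164.57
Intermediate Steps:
g = 1 (g = 0*1 + 1 = 0 + 1 = 1)
O(F) = 1/(1 + F)
(32*O(6))*(-36) = (32/(1 + 6))*(-36) = (32/7)*(-36) = -1152/7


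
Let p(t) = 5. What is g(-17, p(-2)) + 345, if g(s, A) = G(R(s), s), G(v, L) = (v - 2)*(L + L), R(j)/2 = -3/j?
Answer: 401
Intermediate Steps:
R(j) = -6/j (R(j) = 2*(-3/j) = -6/j)
G(v, L) = 2*L*(-2 + v) (G(v, L) = (-2 + v)*(2*L) = 2*L*(-2 + v))
g(s, A) = 2*s*(-2 - 6/s)
g(-17, p(-2)) + 345 = (-12 - 4*(-17)) + 345 = (-12 + 68) + 345 = 56 + 345 = 401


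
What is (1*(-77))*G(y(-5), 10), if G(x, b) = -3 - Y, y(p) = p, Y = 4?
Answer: 539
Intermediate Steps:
G(x, b) = -7 (G(x, b) = -3 - 1*4 = -3 - 4 = -7)
(1*(-77))*G(y(-5), 10) = (1*(-77))*(-7) = -77*(-7) = 539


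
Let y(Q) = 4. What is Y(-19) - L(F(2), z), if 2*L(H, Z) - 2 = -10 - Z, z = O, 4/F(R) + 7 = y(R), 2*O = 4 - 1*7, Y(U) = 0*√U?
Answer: 13/4 ≈ 3.2500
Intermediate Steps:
Y(U) = 0
O = -3/2 (O = (4 - 1*7)/2 = (4 - 7)/2 = (½)*(-3) = -3/2 ≈ -1.5000)
F(R) = -4/3 (F(R) = 4/(-7 + 4) = 4/(-3) = 4*(-⅓) = -4/3)
z = -3/2 ≈ -1.5000
L(H, Z) = -4 - Z/2 (L(H, Z) = 1 + (-10 - Z)/2 = 1 + (-5 - Z/2) = -4 - Z/2)
Y(-19) - L(F(2), z) = 0 - (-4 - ½*(-3/2)) = 0 - (-4 + ¾) = 0 - 1*(-13/4) = 0 + 13/4 = 13/4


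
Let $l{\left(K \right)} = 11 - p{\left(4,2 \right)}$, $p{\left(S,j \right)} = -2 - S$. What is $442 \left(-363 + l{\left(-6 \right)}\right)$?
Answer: $-152932$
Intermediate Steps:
$l{\left(K \right)} = 17$ ($l{\left(K \right)} = 11 - \left(-2 - 4\right) = 11 - -6 = 11 + 6 = 17$)
$442 \left(-363 + l{\left(-6 \right)}\right) = 442 \left(-363 + 17\right) = 442 \left(-346\right) = -152932$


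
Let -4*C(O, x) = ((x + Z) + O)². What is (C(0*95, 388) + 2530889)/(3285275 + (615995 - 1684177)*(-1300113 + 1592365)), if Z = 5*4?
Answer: -2489273/312175040589 ≈ -7.9740e-6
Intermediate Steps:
Z = 20
C(O, x) = -(20 + O + x)²/4 (C(O, x) = -((x + 20) + O)²/4 = -((20 + x) + O)²/4 = -(20 + O + x)²/4)
(C(0*95, 388) + 2530889)/(3285275 + (615995 - 1684177)*(-1300113 + 1592365)) = (-(20 + 0*95 + 388)²/4 + 2530889)/(3285275 + (615995 - 1684177)*(-1300113 + 1592365)) = (-(20 + 0 + 388)²/4 + 2530889)/(3285275 - 1068182*292252) = (-¼*408² + 2530889)/(3285275 - 312178325864) = (-¼*166464 + 2530889)/(-312175040589) = (-41616 + 2530889)*(-1/312175040589) = 2489273*(-1/312175040589) = -2489273/312175040589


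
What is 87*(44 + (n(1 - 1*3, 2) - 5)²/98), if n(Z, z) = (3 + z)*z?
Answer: 377319/98 ≈ 3850.2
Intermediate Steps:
n(Z, z) = z*(3 + z)
87*(44 + (n(1 - 1*3, 2) - 5)²/98) = 87*(44 + (2*(3 + 2) - 5)²/98) = 87*(44 + (2*5 - 5)²*(1/98)) = 87*(44 + (10 - 5)²*(1/98)) = 87*(44 + 5²*(1/98)) = 87*(44 + 25*(1/98)) = 87*(44 + 25/98) = 87*(4337/98) = 377319/98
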